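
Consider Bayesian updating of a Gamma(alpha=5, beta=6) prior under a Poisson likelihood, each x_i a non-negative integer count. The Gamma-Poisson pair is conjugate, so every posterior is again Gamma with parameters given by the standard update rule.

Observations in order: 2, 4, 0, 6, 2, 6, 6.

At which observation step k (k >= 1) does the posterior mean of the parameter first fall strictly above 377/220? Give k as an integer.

obs 1: x=2 → posterior Gamma(7, 7)
obs 2: x=4 → posterior Gamma(11, 8)
obs 3: x=0 → posterior Gamma(11, 9)
obs 4: x=6 → posterior Gamma(17, 10)
obs 5: x=2 → posterior Gamma(19, 11)
obs 6: x=6 → posterior Gamma(25, 12)
obs 7: x=6 → posterior Gamma(31, 13)

k = 5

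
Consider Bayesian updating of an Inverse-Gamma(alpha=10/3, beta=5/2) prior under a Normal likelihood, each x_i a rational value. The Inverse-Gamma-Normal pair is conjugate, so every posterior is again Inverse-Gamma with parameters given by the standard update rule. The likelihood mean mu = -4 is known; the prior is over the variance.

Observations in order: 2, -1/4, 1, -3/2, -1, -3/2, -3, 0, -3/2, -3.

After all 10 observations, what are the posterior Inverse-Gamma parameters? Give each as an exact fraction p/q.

obs 1: x=2 → posterior Inverse-Gamma(23/6, 41/2)
obs 2: x=-1/4 → posterior Inverse-Gamma(13/3, 881/32)
obs 3: x=1 → posterior Inverse-Gamma(29/6, 1281/32)
obs 4: x=-3/2 → posterior Inverse-Gamma(16/3, 1381/32)
obs 5: x=-1 → posterior Inverse-Gamma(35/6, 1525/32)
obs 6: x=-3/2 → posterior Inverse-Gamma(19/3, 1625/32)
obs 7: x=-3 → posterior Inverse-Gamma(41/6, 1641/32)
obs 8: x=0 → posterior Inverse-Gamma(22/3, 1897/32)
obs 9: x=-3/2 → posterior Inverse-Gamma(47/6, 1997/32)
obs 10: x=-3 → posterior Inverse-Gamma(25/3, 2013/32)

alpha=25/3, beta=2013/32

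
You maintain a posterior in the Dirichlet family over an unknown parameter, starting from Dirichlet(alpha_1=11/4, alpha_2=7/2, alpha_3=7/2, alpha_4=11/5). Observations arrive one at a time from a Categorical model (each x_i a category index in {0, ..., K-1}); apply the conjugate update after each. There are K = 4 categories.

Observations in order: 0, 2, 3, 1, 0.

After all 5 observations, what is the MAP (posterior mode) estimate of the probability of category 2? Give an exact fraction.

obs 1: x=0 → posterior Dirichlet(15/4, 7/2, 7/2, 11/5)
obs 2: x=2 → posterior Dirichlet(15/4, 7/2, 9/2, 11/5)
obs 3: x=3 → posterior Dirichlet(15/4, 7/2, 9/2, 16/5)
obs 4: x=1 → posterior Dirichlet(15/4, 9/2, 9/2, 16/5)
obs 5: x=0 → posterior Dirichlet(19/4, 9/2, 9/2, 16/5)

10/37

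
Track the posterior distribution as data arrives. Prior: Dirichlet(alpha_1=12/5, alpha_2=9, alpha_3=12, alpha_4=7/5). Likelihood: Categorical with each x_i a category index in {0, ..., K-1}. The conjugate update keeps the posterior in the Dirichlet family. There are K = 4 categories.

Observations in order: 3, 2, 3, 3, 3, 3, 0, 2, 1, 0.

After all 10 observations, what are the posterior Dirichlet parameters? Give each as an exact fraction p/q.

alpha_1=22/5, alpha_2=10, alpha_3=14, alpha_4=32/5

obs 1: x=3 → posterior Dirichlet(12/5, 9, 12, 12/5)
obs 2: x=2 → posterior Dirichlet(12/5, 9, 13, 12/5)
obs 3: x=3 → posterior Dirichlet(12/5, 9, 13, 17/5)
obs 4: x=3 → posterior Dirichlet(12/5, 9, 13, 22/5)
obs 5: x=3 → posterior Dirichlet(12/5, 9, 13, 27/5)
obs 6: x=3 → posterior Dirichlet(12/5, 9, 13, 32/5)
obs 7: x=0 → posterior Dirichlet(17/5, 9, 13, 32/5)
obs 8: x=2 → posterior Dirichlet(17/5, 9, 14, 32/5)
obs 9: x=1 → posterior Dirichlet(17/5, 10, 14, 32/5)
obs 10: x=0 → posterior Dirichlet(22/5, 10, 14, 32/5)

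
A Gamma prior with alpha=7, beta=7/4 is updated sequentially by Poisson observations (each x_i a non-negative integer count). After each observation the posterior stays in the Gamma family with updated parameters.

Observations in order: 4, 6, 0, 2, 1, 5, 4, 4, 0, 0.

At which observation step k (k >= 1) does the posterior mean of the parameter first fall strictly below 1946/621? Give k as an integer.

k = 5

obs 1: x=4 → posterior Gamma(11, 11/4)
obs 2: x=6 → posterior Gamma(17, 15/4)
obs 3: x=0 → posterior Gamma(17, 19/4)
obs 4: x=2 → posterior Gamma(19, 23/4)
obs 5: x=1 → posterior Gamma(20, 27/4)
obs 6: x=5 → posterior Gamma(25, 31/4)
obs 7: x=4 → posterior Gamma(29, 35/4)
obs 8: x=4 → posterior Gamma(33, 39/4)
obs 9: x=0 → posterior Gamma(33, 43/4)
obs 10: x=0 → posterior Gamma(33, 47/4)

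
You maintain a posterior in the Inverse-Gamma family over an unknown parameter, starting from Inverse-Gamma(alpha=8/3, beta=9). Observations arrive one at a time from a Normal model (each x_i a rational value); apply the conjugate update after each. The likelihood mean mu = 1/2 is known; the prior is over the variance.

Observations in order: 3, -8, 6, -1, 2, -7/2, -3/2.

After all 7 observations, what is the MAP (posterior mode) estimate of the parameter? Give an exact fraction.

1815/172

obs 1: x=3 → posterior Inverse-Gamma(19/6, 97/8)
obs 2: x=-8 → posterior Inverse-Gamma(11/3, 193/4)
obs 3: x=6 → posterior Inverse-Gamma(25/6, 507/8)
obs 4: x=-1 → posterior Inverse-Gamma(14/3, 129/2)
obs 5: x=2 → posterior Inverse-Gamma(31/6, 525/8)
obs 6: x=-7/2 → posterior Inverse-Gamma(17/3, 589/8)
obs 7: x=-3/2 → posterior Inverse-Gamma(37/6, 605/8)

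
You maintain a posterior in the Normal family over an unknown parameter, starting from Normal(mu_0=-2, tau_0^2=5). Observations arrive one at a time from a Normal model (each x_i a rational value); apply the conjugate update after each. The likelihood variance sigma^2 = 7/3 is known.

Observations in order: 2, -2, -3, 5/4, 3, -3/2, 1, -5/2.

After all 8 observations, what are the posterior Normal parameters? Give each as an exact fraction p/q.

obs 1: x=2 → posterior Normal(8/11, 35/22)
obs 2: x=-2 → posterior Normal(-14/37, 35/37)
obs 3: x=-3 → posterior Normal(-59/52, 35/52)
obs 4: x=5/4 → posterior Normal(-161/268, 35/67)
obs 5: x=3 → posterior Normal(19/328, 35/82)
obs 6: x=-3/2 → posterior Normal(-71/388, 35/97)
obs 7: x=1 → posterior Normal(-11/448, 5/16)
obs 8: x=-5/2 → posterior Normal(-161/508, 35/127)

mu_0=-161/508, tau_0^2=35/127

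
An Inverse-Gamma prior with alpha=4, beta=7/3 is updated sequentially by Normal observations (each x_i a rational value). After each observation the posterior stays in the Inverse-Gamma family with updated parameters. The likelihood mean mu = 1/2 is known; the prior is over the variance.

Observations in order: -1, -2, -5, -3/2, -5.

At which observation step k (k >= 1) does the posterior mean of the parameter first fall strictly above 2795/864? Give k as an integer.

k = 3

obs 1: x=-1 → posterior Inverse-Gamma(9/2, 83/24)
obs 2: x=-2 → posterior Inverse-Gamma(5, 79/12)
obs 3: x=-5 → posterior Inverse-Gamma(11/2, 521/24)
obs 4: x=-3/2 → posterior Inverse-Gamma(6, 569/24)
obs 5: x=-5 → posterior Inverse-Gamma(13/2, 233/6)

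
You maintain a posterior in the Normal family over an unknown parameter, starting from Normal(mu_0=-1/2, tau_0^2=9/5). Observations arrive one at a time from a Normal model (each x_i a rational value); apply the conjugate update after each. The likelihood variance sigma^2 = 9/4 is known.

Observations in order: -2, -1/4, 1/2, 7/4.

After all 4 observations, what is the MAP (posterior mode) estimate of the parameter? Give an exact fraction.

-5/42

obs 1: x=-2 → posterior Normal(-7/6, 1)
obs 2: x=-1/4 → posterior Normal(-23/26, 9/13)
obs 3: x=1/2 → posterior Normal(-19/34, 9/17)
obs 4: x=7/4 → posterior Normal(-5/42, 3/7)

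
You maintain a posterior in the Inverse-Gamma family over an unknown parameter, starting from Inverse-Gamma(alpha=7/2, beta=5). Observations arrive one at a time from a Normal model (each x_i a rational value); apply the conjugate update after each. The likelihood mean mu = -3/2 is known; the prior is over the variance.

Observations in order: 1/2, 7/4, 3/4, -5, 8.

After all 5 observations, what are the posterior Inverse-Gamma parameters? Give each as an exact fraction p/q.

alpha=6, beta=1057/16

obs 1: x=1/2 → posterior Inverse-Gamma(4, 7)
obs 2: x=7/4 → posterior Inverse-Gamma(9/2, 393/32)
obs 3: x=3/4 → posterior Inverse-Gamma(5, 237/16)
obs 4: x=-5 → posterior Inverse-Gamma(11/2, 335/16)
obs 5: x=8 → posterior Inverse-Gamma(6, 1057/16)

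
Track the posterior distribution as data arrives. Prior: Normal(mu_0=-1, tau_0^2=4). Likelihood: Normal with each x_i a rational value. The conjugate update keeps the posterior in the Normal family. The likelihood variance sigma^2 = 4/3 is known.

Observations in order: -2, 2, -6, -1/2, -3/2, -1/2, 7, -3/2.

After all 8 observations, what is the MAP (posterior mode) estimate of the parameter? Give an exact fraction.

obs 1: x=-2 → posterior Normal(-7/4, 1)
obs 2: x=2 → posterior Normal(-1/7, 4/7)
obs 3: x=-6 → posterior Normal(-19/10, 2/5)
obs 4: x=-1/2 → posterior Normal(-41/26, 4/13)
obs 5: x=-3/2 → posterior Normal(-25/16, 1/4)
obs 6: x=-1/2 → posterior Normal(-53/38, 4/19)
obs 7: x=7 → posterior Normal(-1/4, 2/11)
obs 8: x=-3/2 → posterior Normal(-2/5, 4/25)

-2/5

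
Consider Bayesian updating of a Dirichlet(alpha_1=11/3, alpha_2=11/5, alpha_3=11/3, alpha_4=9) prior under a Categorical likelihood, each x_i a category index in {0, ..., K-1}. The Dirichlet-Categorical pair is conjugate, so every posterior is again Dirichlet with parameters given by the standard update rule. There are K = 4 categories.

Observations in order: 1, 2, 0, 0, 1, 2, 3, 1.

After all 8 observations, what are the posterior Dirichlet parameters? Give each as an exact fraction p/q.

obs 1: x=1 → posterior Dirichlet(11/3, 16/5, 11/3, 9)
obs 2: x=2 → posterior Dirichlet(11/3, 16/5, 14/3, 9)
obs 3: x=0 → posterior Dirichlet(14/3, 16/5, 14/3, 9)
obs 4: x=0 → posterior Dirichlet(17/3, 16/5, 14/3, 9)
obs 5: x=1 → posterior Dirichlet(17/3, 21/5, 14/3, 9)
obs 6: x=2 → posterior Dirichlet(17/3, 21/5, 17/3, 9)
obs 7: x=3 → posterior Dirichlet(17/3, 21/5, 17/3, 10)
obs 8: x=1 → posterior Dirichlet(17/3, 26/5, 17/3, 10)

alpha_1=17/3, alpha_2=26/5, alpha_3=17/3, alpha_4=10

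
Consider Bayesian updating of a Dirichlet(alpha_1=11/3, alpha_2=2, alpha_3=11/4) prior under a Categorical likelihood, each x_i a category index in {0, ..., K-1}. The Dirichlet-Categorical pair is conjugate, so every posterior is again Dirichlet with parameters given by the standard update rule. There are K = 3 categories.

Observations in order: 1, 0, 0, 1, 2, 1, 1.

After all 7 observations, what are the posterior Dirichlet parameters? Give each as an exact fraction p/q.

alpha_1=17/3, alpha_2=6, alpha_3=15/4

obs 1: x=1 → posterior Dirichlet(11/3, 3, 11/4)
obs 2: x=0 → posterior Dirichlet(14/3, 3, 11/4)
obs 3: x=0 → posterior Dirichlet(17/3, 3, 11/4)
obs 4: x=1 → posterior Dirichlet(17/3, 4, 11/4)
obs 5: x=2 → posterior Dirichlet(17/3, 4, 15/4)
obs 6: x=1 → posterior Dirichlet(17/3, 5, 15/4)
obs 7: x=1 → posterior Dirichlet(17/3, 6, 15/4)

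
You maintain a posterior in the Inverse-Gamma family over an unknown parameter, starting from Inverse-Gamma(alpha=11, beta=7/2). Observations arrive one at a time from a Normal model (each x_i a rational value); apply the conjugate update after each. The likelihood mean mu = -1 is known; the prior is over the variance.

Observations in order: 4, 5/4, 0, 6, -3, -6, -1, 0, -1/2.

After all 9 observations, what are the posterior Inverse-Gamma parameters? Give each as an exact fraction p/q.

alpha=31/2, beta=1877/32

obs 1: x=4 → posterior Inverse-Gamma(23/2, 16)
obs 2: x=5/4 → posterior Inverse-Gamma(12, 593/32)
obs 3: x=0 → posterior Inverse-Gamma(25/2, 609/32)
obs 4: x=6 → posterior Inverse-Gamma(13, 1393/32)
obs 5: x=-3 → posterior Inverse-Gamma(27/2, 1457/32)
obs 6: x=-6 → posterior Inverse-Gamma(14, 1857/32)
obs 7: x=-1 → posterior Inverse-Gamma(29/2, 1857/32)
obs 8: x=0 → posterior Inverse-Gamma(15, 1873/32)
obs 9: x=-1/2 → posterior Inverse-Gamma(31/2, 1877/32)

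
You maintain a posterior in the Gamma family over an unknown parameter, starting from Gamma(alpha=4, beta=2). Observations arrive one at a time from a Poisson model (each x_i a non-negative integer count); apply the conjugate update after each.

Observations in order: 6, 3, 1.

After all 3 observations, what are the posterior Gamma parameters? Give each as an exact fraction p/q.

alpha=14, beta=5

obs 1: x=6 → posterior Gamma(10, 3)
obs 2: x=3 → posterior Gamma(13, 4)
obs 3: x=1 → posterior Gamma(14, 5)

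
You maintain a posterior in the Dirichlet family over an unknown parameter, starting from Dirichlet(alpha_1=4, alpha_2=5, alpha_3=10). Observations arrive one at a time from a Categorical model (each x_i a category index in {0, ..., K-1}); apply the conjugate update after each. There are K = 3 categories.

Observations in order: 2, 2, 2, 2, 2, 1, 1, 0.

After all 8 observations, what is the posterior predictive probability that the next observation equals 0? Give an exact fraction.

5/27

obs 1: x=2 → posterior Dirichlet(4, 5, 11)
obs 2: x=2 → posterior Dirichlet(4, 5, 12)
obs 3: x=2 → posterior Dirichlet(4, 5, 13)
obs 4: x=2 → posterior Dirichlet(4, 5, 14)
obs 5: x=2 → posterior Dirichlet(4, 5, 15)
obs 6: x=1 → posterior Dirichlet(4, 6, 15)
obs 7: x=1 → posterior Dirichlet(4, 7, 15)
obs 8: x=0 → posterior Dirichlet(5, 7, 15)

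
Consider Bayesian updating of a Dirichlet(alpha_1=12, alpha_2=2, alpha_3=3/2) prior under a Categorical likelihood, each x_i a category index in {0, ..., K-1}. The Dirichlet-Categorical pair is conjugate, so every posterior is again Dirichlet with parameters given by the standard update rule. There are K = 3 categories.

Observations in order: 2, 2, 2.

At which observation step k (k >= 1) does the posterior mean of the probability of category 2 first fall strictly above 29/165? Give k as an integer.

k = 2

obs 1: x=2 → posterior Dirichlet(12, 2, 5/2)
obs 2: x=2 → posterior Dirichlet(12, 2, 7/2)
obs 3: x=2 → posterior Dirichlet(12, 2, 9/2)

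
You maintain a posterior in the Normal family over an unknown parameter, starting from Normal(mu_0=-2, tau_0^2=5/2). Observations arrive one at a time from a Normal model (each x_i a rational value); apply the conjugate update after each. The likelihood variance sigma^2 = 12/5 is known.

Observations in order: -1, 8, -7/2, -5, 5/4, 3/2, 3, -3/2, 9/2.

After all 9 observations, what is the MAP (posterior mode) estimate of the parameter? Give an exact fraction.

533/996

obs 1: x=-1 → posterior Normal(-73/49, 60/49)
obs 2: x=8 → posterior Normal(127/74, 30/37)
obs 3: x=-7/2 → posterior Normal(79/198, 20/33)
obs 4: x=-5 → posterior Normal(-171/248, 15/31)
obs 5: x=5/4 → posterior Normal(-217/596, 60/149)
obs 6: x=3/2 → posterior Normal(-67/696, 10/29)
obs 7: x=3 → posterior Normal(233/796, 60/199)
obs 8: x=-3/2 → posterior Normal(83/896, 15/56)
obs 9: x=9/2 → posterior Normal(533/996, 20/83)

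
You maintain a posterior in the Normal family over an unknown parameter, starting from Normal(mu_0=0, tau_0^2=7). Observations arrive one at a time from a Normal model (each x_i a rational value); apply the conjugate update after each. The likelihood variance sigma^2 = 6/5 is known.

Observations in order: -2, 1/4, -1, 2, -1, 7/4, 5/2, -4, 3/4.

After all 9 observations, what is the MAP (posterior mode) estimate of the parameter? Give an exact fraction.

-35/428

obs 1: x=-2 → posterior Normal(-70/41, 42/41)
obs 2: x=1/4 → posterior Normal(-245/304, 21/38)
obs 3: x=-1 → posterior Normal(-385/444, 14/37)
obs 4: x=2 → posterior Normal(-105/584, 21/73)
obs 5: x=-1 → posterior Normal(-245/724, 42/181)
obs 6: x=7/4 → posterior Normal(0, 7/36)
obs 7: x=5/2 → posterior Normal(175/502, 42/251)
obs 8: x=-4 → posterior Normal(-105/572, 21/143)
obs 9: x=3/4 → posterior Normal(-35/428, 14/107)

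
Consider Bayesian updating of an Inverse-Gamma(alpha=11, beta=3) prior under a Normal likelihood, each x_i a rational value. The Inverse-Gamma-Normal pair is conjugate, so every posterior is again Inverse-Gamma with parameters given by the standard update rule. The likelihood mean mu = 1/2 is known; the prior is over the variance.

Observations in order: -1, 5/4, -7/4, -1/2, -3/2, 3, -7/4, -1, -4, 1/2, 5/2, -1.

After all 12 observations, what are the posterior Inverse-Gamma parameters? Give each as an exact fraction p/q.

obs 1: x=-1 → posterior Inverse-Gamma(23/2, 33/8)
obs 2: x=5/4 → posterior Inverse-Gamma(12, 141/32)
obs 3: x=-7/4 → posterior Inverse-Gamma(25/2, 111/16)
obs 4: x=-1/2 → posterior Inverse-Gamma(13, 119/16)
obs 5: x=-3/2 → posterior Inverse-Gamma(27/2, 151/16)
obs 6: x=3 → posterior Inverse-Gamma(14, 201/16)
obs 7: x=-7/4 → posterior Inverse-Gamma(29/2, 483/32)
obs 8: x=-1 → posterior Inverse-Gamma(15, 519/32)
obs 9: x=-4 → posterior Inverse-Gamma(31/2, 843/32)
obs 10: x=1/2 → posterior Inverse-Gamma(16, 843/32)
obs 11: x=5/2 → posterior Inverse-Gamma(33/2, 907/32)
obs 12: x=-1 → posterior Inverse-Gamma(17, 943/32)

alpha=17, beta=943/32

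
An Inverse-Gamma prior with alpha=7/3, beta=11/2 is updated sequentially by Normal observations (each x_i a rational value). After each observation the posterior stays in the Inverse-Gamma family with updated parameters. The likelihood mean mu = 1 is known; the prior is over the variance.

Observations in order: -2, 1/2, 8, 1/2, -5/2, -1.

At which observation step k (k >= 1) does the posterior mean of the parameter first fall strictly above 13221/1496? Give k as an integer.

k = 3

obs 1: x=-2 → posterior Inverse-Gamma(17/6, 10)
obs 2: x=1/2 → posterior Inverse-Gamma(10/3, 81/8)
obs 3: x=8 → posterior Inverse-Gamma(23/6, 277/8)
obs 4: x=1/2 → posterior Inverse-Gamma(13/3, 139/4)
obs 5: x=-5/2 → posterior Inverse-Gamma(29/6, 327/8)
obs 6: x=-1 → posterior Inverse-Gamma(16/3, 343/8)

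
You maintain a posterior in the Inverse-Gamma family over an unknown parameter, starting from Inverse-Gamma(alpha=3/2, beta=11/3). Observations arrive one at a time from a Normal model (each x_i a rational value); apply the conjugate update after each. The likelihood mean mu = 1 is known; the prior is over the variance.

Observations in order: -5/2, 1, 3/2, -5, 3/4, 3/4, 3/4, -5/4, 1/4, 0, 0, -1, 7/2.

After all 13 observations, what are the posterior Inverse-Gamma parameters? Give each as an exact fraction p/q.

obs 1: x=-5/2 → posterior Inverse-Gamma(2, 235/24)
obs 2: x=1 → posterior Inverse-Gamma(5/2, 235/24)
obs 3: x=3/2 → posterior Inverse-Gamma(3, 119/12)
obs 4: x=-5 → posterior Inverse-Gamma(7/2, 335/12)
obs 5: x=3/4 → posterior Inverse-Gamma(4, 2683/96)
obs 6: x=3/4 → posterior Inverse-Gamma(9/2, 1343/48)
obs 7: x=3/4 → posterior Inverse-Gamma(5, 2689/96)
obs 8: x=-5/4 → posterior Inverse-Gamma(11/2, 733/24)
obs 9: x=1/4 → posterior Inverse-Gamma(6, 2959/96)
obs 10: x=0 → posterior Inverse-Gamma(13/2, 3007/96)
obs 11: x=0 → posterior Inverse-Gamma(7, 3055/96)
obs 12: x=-1 → posterior Inverse-Gamma(15/2, 3247/96)
obs 13: x=7/2 → posterior Inverse-Gamma(8, 3547/96)

alpha=8, beta=3547/96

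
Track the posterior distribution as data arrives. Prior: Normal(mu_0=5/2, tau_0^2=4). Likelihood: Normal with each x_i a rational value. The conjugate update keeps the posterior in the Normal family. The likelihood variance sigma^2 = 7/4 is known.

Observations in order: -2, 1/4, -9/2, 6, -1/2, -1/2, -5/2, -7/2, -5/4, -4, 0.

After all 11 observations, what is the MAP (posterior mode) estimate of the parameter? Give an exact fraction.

-365/366

obs 1: x=-2 → posterior Normal(-29/46, 28/23)
obs 2: x=1/4 → posterior Normal(-7/26, 28/39)
obs 3: x=-9/2 → posterior Normal(-3/2, 28/55)
obs 4: x=6 → posterior Normal(27/142, 28/71)
obs 5: x=-1/2 → posterior Normal(11/174, 28/87)
obs 6: x=-1/2 → posterior Normal(-5/206, 28/103)
obs 7: x=-5/2 → posterior Normal(-5/14, 4/17)
obs 8: x=-7/2 → posterior Normal(-197/270, 28/135)
obs 9: x=-5/4 → posterior Normal(-237/302, 28/151)
obs 10: x=-4 → posterior Normal(-365/334, 28/167)
obs 11: x=0 → posterior Normal(-365/366, 28/183)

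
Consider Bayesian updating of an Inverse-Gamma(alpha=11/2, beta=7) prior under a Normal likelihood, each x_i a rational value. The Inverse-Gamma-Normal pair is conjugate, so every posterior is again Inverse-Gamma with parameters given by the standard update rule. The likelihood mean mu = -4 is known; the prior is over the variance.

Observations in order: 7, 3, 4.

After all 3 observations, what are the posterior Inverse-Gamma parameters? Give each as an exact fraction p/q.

alpha=7, beta=124

obs 1: x=7 → posterior Inverse-Gamma(6, 135/2)
obs 2: x=3 → posterior Inverse-Gamma(13/2, 92)
obs 3: x=4 → posterior Inverse-Gamma(7, 124)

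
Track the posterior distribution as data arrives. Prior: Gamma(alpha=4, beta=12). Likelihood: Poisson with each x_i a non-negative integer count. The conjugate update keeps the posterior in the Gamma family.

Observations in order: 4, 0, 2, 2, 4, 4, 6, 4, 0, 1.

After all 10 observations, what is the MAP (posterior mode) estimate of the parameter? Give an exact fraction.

15/11

obs 1: x=4 → posterior Gamma(8, 13)
obs 2: x=0 → posterior Gamma(8, 14)
obs 3: x=2 → posterior Gamma(10, 15)
obs 4: x=2 → posterior Gamma(12, 16)
obs 5: x=4 → posterior Gamma(16, 17)
obs 6: x=4 → posterior Gamma(20, 18)
obs 7: x=6 → posterior Gamma(26, 19)
obs 8: x=4 → posterior Gamma(30, 20)
obs 9: x=0 → posterior Gamma(30, 21)
obs 10: x=1 → posterior Gamma(31, 22)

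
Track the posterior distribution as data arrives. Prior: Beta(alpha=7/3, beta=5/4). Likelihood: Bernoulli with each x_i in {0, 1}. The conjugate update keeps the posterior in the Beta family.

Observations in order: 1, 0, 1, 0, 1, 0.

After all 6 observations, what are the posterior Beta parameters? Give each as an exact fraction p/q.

obs 1: x=1 → posterior Beta(10/3, 5/4)
obs 2: x=0 → posterior Beta(10/3, 9/4)
obs 3: x=1 → posterior Beta(13/3, 9/4)
obs 4: x=0 → posterior Beta(13/3, 13/4)
obs 5: x=1 → posterior Beta(16/3, 13/4)
obs 6: x=0 → posterior Beta(16/3, 17/4)

alpha=16/3, beta=17/4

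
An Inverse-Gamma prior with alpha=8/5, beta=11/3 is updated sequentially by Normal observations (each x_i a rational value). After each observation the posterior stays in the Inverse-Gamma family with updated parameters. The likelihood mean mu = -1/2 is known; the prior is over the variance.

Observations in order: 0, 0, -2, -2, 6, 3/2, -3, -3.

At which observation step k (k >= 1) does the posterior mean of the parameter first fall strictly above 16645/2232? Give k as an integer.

k = 5

obs 1: x=0 → posterior Inverse-Gamma(21/10, 91/24)
obs 2: x=0 → posterior Inverse-Gamma(13/5, 47/12)
obs 3: x=-2 → posterior Inverse-Gamma(31/10, 121/24)
obs 4: x=-2 → posterior Inverse-Gamma(18/5, 37/6)
obs 5: x=6 → posterior Inverse-Gamma(41/10, 655/24)
obs 6: x=3/2 → posterior Inverse-Gamma(23/5, 703/24)
obs 7: x=-3 → posterior Inverse-Gamma(51/10, 389/12)
obs 8: x=-3 → posterior Inverse-Gamma(28/5, 853/24)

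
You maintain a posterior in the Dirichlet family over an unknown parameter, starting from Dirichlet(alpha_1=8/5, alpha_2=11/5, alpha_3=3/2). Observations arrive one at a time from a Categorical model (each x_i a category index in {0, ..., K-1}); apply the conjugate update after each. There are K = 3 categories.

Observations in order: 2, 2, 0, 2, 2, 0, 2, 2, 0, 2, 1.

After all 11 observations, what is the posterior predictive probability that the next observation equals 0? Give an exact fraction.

obs 1: x=2 → posterior Dirichlet(8/5, 11/5, 5/2)
obs 2: x=2 → posterior Dirichlet(8/5, 11/5, 7/2)
obs 3: x=0 → posterior Dirichlet(13/5, 11/5, 7/2)
obs 4: x=2 → posterior Dirichlet(13/5, 11/5, 9/2)
obs 5: x=2 → posterior Dirichlet(13/5, 11/5, 11/2)
obs 6: x=0 → posterior Dirichlet(18/5, 11/5, 11/2)
obs 7: x=2 → posterior Dirichlet(18/5, 11/5, 13/2)
obs 8: x=2 → posterior Dirichlet(18/5, 11/5, 15/2)
obs 9: x=0 → posterior Dirichlet(23/5, 11/5, 15/2)
obs 10: x=2 → posterior Dirichlet(23/5, 11/5, 17/2)
obs 11: x=1 → posterior Dirichlet(23/5, 16/5, 17/2)

46/163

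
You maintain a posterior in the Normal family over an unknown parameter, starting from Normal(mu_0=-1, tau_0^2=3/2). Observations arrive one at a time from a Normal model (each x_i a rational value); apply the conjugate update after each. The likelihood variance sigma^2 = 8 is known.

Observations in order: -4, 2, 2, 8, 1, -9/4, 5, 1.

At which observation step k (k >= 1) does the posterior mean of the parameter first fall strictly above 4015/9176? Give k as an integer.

obs 1: x=-4 → posterior Normal(-28/19, 24/19)
obs 2: x=2 → posterior Normal(-1, 12/11)
obs 3: x=2 → posterior Normal(-16/25, 24/25)
obs 4: x=8 → posterior Normal(2/7, 6/7)
obs 5: x=1 → posterior Normal(11/31, 24/31)
obs 6: x=-9/4 → posterior Normal(1/8, 12/17)
obs 7: x=5 → posterior Normal(77/148, 24/37)
obs 8: x=1 → posterior Normal(89/160, 3/5)

k = 7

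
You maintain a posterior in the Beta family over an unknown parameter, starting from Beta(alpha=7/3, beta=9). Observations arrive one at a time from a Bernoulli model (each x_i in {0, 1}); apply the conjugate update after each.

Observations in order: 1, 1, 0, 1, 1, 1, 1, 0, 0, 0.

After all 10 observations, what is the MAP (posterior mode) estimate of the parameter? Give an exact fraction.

11/29

obs 1: x=1 → posterior Beta(10/3, 9)
obs 2: x=1 → posterior Beta(13/3, 9)
obs 3: x=0 → posterior Beta(13/3, 10)
obs 4: x=1 → posterior Beta(16/3, 10)
obs 5: x=1 → posterior Beta(19/3, 10)
obs 6: x=1 → posterior Beta(22/3, 10)
obs 7: x=1 → posterior Beta(25/3, 10)
obs 8: x=0 → posterior Beta(25/3, 11)
obs 9: x=0 → posterior Beta(25/3, 12)
obs 10: x=0 → posterior Beta(25/3, 13)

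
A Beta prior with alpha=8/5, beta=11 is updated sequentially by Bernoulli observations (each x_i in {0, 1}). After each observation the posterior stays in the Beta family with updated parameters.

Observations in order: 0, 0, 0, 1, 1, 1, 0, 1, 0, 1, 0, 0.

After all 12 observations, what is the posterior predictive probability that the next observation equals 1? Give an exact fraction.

11/41

obs 1: x=0 → posterior Beta(8/5, 12)
obs 2: x=0 → posterior Beta(8/5, 13)
obs 3: x=0 → posterior Beta(8/5, 14)
obs 4: x=1 → posterior Beta(13/5, 14)
obs 5: x=1 → posterior Beta(18/5, 14)
obs 6: x=1 → posterior Beta(23/5, 14)
obs 7: x=0 → posterior Beta(23/5, 15)
obs 8: x=1 → posterior Beta(28/5, 15)
obs 9: x=0 → posterior Beta(28/5, 16)
obs 10: x=1 → posterior Beta(33/5, 16)
obs 11: x=0 → posterior Beta(33/5, 17)
obs 12: x=0 → posterior Beta(33/5, 18)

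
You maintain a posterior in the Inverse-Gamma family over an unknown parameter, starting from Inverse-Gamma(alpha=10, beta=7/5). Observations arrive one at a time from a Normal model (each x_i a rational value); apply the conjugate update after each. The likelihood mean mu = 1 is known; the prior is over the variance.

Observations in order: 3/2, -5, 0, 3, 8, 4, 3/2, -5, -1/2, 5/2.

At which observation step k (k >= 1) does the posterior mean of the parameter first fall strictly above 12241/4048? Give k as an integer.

obs 1: x=3/2 → posterior Inverse-Gamma(21/2, 61/40)
obs 2: x=-5 → posterior Inverse-Gamma(11, 781/40)
obs 3: x=0 → posterior Inverse-Gamma(23/2, 801/40)
obs 4: x=3 → posterior Inverse-Gamma(12, 881/40)
obs 5: x=8 → posterior Inverse-Gamma(25/2, 1861/40)
obs 6: x=4 → posterior Inverse-Gamma(13, 2041/40)
obs 7: x=3/2 → posterior Inverse-Gamma(27/2, 1023/20)
obs 8: x=-5 → posterior Inverse-Gamma(14, 1383/20)
obs 9: x=-1/2 → posterior Inverse-Gamma(29/2, 2811/40)
obs 10: x=5/2 → posterior Inverse-Gamma(15, 357/5)

k = 5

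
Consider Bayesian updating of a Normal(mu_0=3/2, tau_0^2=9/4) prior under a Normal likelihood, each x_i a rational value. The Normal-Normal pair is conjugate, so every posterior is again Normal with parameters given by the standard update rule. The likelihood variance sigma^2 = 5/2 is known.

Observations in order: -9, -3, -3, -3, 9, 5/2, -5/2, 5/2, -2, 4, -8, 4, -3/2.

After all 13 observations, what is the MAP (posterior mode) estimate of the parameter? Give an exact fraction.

obs 1: x=-9 → posterior Normal(-66/19, 45/38)
obs 2: x=-3 → posterior Normal(-93/28, 45/56)
obs 3: x=-3 → posterior Normal(-120/37, 45/74)
obs 4: x=-3 → posterior Normal(-147/46, 45/92)
obs 5: x=9 → posterior Normal(-6/5, 9/22)
obs 6: x=5/2 → posterior Normal(-87/128, 45/128)
obs 7: x=-5/2 → posterior Normal(-66/73, 45/146)
obs 8: x=5/2 → posterior Normal(-87/164, 45/164)
obs 9: x=-2 → posterior Normal(-123/182, 45/182)
obs 10: x=4 → posterior Normal(-51/200, 9/40)
obs 11: x=-8 → posterior Normal(-195/218, 45/218)
obs 12: x=4 → posterior Normal(-123/236, 45/236)
obs 13: x=-3/2 → posterior Normal(-75/127, 45/254)

-75/127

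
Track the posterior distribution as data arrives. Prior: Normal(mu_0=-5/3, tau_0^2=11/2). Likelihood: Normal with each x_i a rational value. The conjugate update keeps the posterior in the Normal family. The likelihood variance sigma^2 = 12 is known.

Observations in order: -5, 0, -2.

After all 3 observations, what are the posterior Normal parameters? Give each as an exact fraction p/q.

mu_0=-39/19, tau_0^2=44/19

obs 1: x=-5 → posterior Normal(-19/7, 132/35)
obs 2: x=0 → posterior Normal(-95/46, 66/23)
obs 3: x=-2 → posterior Normal(-39/19, 44/19)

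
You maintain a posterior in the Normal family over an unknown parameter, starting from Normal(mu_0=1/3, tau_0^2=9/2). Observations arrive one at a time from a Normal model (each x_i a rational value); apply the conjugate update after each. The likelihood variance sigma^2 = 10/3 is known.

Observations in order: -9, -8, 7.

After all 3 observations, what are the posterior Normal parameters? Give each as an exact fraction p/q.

mu_0=-790/303, tau_0^2=90/101

obs 1: x=-9 → posterior Normal(-709/141, 90/47)
obs 2: x=-8 → posterior Normal(-1357/222, 45/37)
obs 3: x=7 → posterior Normal(-790/303, 90/101)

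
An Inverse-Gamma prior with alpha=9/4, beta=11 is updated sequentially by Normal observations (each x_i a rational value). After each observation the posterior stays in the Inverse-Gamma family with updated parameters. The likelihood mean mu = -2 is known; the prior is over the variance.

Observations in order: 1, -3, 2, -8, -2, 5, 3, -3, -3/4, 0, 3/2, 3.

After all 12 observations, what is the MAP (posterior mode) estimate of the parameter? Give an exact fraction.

obs 1: x=1 → posterior Inverse-Gamma(11/4, 31/2)
obs 2: x=-3 → posterior Inverse-Gamma(13/4, 16)
obs 3: x=2 → posterior Inverse-Gamma(15/4, 24)
obs 4: x=-8 → posterior Inverse-Gamma(17/4, 42)
obs 5: x=-2 → posterior Inverse-Gamma(19/4, 42)
obs 6: x=5 → posterior Inverse-Gamma(21/4, 133/2)
obs 7: x=3 → posterior Inverse-Gamma(23/4, 79)
obs 8: x=-3 → posterior Inverse-Gamma(25/4, 159/2)
obs 9: x=-3/4 → posterior Inverse-Gamma(27/4, 2569/32)
obs 10: x=0 → posterior Inverse-Gamma(29/4, 2633/32)
obs 11: x=3/2 → posterior Inverse-Gamma(31/4, 2829/32)
obs 12: x=3 → posterior Inverse-Gamma(33/4, 3229/32)

3229/296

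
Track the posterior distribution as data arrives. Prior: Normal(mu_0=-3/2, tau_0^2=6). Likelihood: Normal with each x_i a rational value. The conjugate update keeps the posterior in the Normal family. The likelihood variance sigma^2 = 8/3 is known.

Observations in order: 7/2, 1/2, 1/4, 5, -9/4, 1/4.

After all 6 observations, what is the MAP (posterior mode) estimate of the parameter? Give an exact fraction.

237/232

obs 1: x=7/2 → posterior Normal(51/26, 24/13)
obs 2: x=1/2 → posterior Normal(15/11, 12/11)
obs 3: x=1/4 → posterior Normal(129/124, 24/31)
obs 4: x=5 → posterior Normal(309/160, 3/5)
obs 5: x=-9/4 → posterior Normal(57/49, 24/49)
obs 6: x=1/4 → posterior Normal(237/232, 12/29)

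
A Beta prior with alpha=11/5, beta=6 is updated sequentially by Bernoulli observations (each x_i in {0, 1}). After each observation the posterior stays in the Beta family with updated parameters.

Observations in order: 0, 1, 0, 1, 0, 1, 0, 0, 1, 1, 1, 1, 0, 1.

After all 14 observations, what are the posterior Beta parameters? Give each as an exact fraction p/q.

alpha=51/5, beta=12

obs 1: x=0 → posterior Beta(11/5, 7)
obs 2: x=1 → posterior Beta(16/5, 7)
obs 3: x=0 → posterior Beta(16/5, 8)
obs 4: x=1 → posterior Beta(21/5, 8)
obs 5: x=0 → posterior Beta(21/5, 9)
obs 6: x=1 → posterior Beta(26/5, 9)
obs 7: x=0 → posterior Beta(26/5, 10)
obs 8: x=0 → posterior Beta(26/5, 11)
obs 9: x=1 → posterior Beta(31/5, 11)
obs 10: x=1 → posterior Beta(36/5, 11)
obs 11: x=1 → posterior Beta(41/5, 11)
obs 12: x=1 → posterior Beta(46/5, 11)
obs 13: x=0 → posterior Beta(46/5, 12)
obs 14: x=1 → posterior Beta(51/5, 12)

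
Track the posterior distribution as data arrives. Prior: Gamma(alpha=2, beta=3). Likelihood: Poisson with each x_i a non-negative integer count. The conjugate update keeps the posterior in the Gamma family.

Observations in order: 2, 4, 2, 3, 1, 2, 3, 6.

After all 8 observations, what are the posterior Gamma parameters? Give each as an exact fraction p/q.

obs 1: x=2 → posterior Gamma(4, 4)
obs 2: x=4 → posterior Gamma(8, 5)
obs 3: x=2 → posterior Gamma(10, 6)
obs 4: x=3 → posterior Gamma(13, 7)
obs 5: x=1 → posterior Gamma(14, 8)
obs 6: x=2 → posterior Gamma(16, 9)
obs 7: x=3 → posterior Gamma(19, 10)
obs 8: x=6 → posterior Gamma(25, 11)

alpha=25, beta=11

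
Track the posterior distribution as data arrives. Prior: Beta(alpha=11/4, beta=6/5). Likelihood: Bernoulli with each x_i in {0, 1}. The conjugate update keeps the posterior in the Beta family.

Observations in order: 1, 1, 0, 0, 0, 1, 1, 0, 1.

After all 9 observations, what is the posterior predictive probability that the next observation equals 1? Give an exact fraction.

obs 1: x=1 → posterior Beta(15/4, 6/5)
obs 2: x=1 → posterior Beta(19/4, 6/5)
obs 3: x=0 → posterior Beta(19/4, 11/5)
obs 4: x=0 → posterior Beta(19/4, 16/5)
obs 5: x=0 → posterior Beta(19/4, 21/5)
obs 6: x=1 → posterior Beta(23/4, 21/5)
obs 7: x=1 → posterior Beta(27/4, 21/5)
obs 8: x=0 → posterior Beta(27/4, 26/5)
obs 9: x=1 → posterior Beta(31/4, 26/5)

155/259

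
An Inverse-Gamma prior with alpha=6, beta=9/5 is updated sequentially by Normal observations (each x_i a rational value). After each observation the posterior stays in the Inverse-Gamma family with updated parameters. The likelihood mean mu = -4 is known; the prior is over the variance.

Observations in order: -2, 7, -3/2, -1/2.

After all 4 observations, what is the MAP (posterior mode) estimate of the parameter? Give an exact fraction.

obs 1: x=-2 → posterior Inverse-Gamma(13/2, 19/5)
obs 2: x=7 → posterior Inverse-Gamma(7, 643/10)
obs 3: x=-3/2 → posterior Inverse-Gamma(15/2, 2697/40)
obs 4: x=-1/2 → posterior Inverse-Gamma(8, 1471/20)

1471/180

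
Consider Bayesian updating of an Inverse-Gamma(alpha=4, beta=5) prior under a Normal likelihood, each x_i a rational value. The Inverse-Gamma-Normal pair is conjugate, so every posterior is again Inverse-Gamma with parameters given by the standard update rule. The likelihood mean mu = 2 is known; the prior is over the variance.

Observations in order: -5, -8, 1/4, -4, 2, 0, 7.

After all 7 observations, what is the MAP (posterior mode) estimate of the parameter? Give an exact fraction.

obs 1: x=-5 → posterior Inverse-Gamma(9/2, 59/2)
obs 2: x=-8 → posterior Inverse-Gamma(5, 159/2)
obs 3: x=1/4 → posterior Inverse-Gamma(11/2, 2593/32)
obs 4: x=-4 → posterior Inverse-Gamma(6, 3169/32)
obs 5: x=2 → posterior Inverse-Gamma(13/2, 3169/32)
obs 6: x=0 → posterior Inverse-Gamma(7, 3233/32)
obs 7: x=7 → posterior Inverse-Gamma(15/2, 3633/32)

3633/272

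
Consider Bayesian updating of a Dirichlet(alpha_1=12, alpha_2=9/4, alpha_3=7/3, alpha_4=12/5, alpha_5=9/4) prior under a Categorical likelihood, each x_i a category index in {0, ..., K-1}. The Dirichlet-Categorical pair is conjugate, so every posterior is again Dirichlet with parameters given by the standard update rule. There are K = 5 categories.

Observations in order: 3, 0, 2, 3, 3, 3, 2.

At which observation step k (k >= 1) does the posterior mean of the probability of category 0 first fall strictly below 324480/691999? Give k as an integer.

k = 7

obs 1: x=3 → posterior Dirichlet(12, 9/4, 7/3, 17/5, 9/4)
obs 2: x=0 → posterior Dirichlet(13, 9/4, 7/3, 17/5, 9/4)
obs 3: x=2 → posterior Dirichlet(13, 9/4, 10/3, 17/5, 9/4)
obs 4: x=3 → posterior Dirichlet(13, 9/4, 10/3, 22/5, 9/4)
obs 5: x=3 → posterior Dirichlet(13, 9/4, 10/3, 27/5, 9/4)
obs 6: x=3 → posterior Dirichlet(13, 9/4, 10/3, 32/5, 9/4)
obs 7: x=2 → posterior Dirichlet(13, 9/4, 13/3, 32/5, 9/4)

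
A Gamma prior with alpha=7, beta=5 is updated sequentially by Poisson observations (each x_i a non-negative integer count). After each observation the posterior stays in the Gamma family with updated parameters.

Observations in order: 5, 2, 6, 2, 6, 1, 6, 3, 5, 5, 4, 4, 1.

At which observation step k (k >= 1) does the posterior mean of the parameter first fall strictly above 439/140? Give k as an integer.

obs 1: x=5 → posterior Gamma(12, 6)
obs 2: x=2 → posterior Gamma(14, 7)
obs 3: x=6 → posterior Gamma(20, 8)
obs 4: x=2 → posterior Gamma(22, 9)
obs 5: x=6 → posterior Gamma(28, 10)
obs 6: x=1 → posterior Gamma(29, 11)
obs 7: x=6 → posterior Gamma(35, 12)
obs 8: x=3 → posterior Gamma(38, 13)
obs 9: x=5 → posterior Gamma(43, 14)
obs 10: x=5 → posterior Gamma(48, 15)
obs 11: x=4 → posterior Gamma(52, 16)
obs 12: x=4 → posterior Gamma(56, 17)
obs 13: x=1 → posterior Gamma(57, 18)

k = 10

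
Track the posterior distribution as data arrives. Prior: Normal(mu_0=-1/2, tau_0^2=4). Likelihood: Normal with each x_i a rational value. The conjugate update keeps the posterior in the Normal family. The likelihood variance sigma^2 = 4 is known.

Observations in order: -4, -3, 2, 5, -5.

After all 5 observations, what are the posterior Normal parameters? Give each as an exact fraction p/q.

mu_0=-11/12, tau_0^2=2/3

obs 1: x=-4 → posterior Normal(-9/4, 2)
obs 2: x=-3 → posterior Normal(-5/2, 4/3)
obs 3: x=2 → posterior Normal(-11/8, 1)
obs 4: x=5 → posterior Normal(-1/10, 4/5)
obs 5: x=-5 → posterior Normal(-11/12, 2/3)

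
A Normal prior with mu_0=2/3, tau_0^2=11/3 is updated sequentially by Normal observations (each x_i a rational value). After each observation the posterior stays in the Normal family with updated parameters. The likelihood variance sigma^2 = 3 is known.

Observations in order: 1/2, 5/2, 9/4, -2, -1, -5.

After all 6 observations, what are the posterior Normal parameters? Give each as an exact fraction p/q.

mu_0=-97/300, tau_0^2=11/25

obs 1: x=1/2 → posterior Normal(23/40, 33/20)
obs 2: x=5/2 → posterior Normal(39/31, 33/31)
obs 3: x=9/4 → posterior Normal(85/56, 11/14)
obs 4: x=-2 → posterior Normal(167/212, 33/53)
obs 5: x=-1 → posterior Normal(123/256, 33/64)
obs 6: x=-5 → posterior Normal(-97/300, 11/25)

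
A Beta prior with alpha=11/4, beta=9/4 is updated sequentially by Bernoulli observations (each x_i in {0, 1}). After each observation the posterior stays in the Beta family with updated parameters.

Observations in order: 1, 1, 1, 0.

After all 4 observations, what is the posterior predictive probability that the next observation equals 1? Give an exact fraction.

23/36

obs 1: x=1 → posterior Beta(15/4, 9/4)
obs 2: x=1 → posterior Beta(19/4, 9/4)
obs 3: x=1 → posterior Beta(23/4, 9/4)
obs 4: x=0 → posterior Beta(23/4, 13/4)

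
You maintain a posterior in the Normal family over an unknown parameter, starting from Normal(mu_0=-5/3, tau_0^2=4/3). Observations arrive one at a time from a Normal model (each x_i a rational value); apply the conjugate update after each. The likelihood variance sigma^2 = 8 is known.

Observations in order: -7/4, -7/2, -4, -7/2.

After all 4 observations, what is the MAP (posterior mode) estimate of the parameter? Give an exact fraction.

-91/40

obs 1: x=-7/4 → posterior Normal(-47/28, 8/7)
obs 2: x=-7/2 → posterior Normal(-61/32, 1)
obs 3: x=-4 → posterior Normal(-77/36, 8/9)
obs 4: x=-7/2 → posterior Normal(-91/40, 4/5)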